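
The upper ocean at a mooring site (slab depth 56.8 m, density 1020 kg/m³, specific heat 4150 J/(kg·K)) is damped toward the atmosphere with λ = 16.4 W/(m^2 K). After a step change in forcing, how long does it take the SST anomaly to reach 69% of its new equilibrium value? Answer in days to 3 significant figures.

199 days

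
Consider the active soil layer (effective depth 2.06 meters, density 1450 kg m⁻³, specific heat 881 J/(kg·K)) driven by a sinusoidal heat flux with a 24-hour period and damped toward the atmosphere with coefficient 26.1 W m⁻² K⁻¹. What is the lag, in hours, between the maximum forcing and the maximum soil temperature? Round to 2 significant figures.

5.5 hours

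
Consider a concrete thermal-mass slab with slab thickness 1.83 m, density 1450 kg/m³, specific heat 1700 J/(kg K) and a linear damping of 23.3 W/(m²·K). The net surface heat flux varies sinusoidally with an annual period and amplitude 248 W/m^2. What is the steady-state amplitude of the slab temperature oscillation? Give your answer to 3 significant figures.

10.6 K

Areal heat capacity C = ρ c_p D = 1450 × 1700 × 1.83 = 4.51×10^6 J/(m²·K).
Angular frequency ω = 2π / T = 2π / 3.15×10^7 s = 1.99×10^-7 s⁻¹.
√((Cω)² + λ²) = √((0.899)² + 23.3²) = 23.3 W/(m²·K).
Amplitude A = F₀ / √((Cω)²+λ²) = 248 / 23.3 = 10.6 K.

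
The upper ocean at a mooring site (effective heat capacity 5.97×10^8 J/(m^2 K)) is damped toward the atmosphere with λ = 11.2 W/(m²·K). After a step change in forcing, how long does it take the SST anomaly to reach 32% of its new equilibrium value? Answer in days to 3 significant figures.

Areal heat capacity C = 5.97×10^8 J/(m^2 K) (given).
τ = C / λ = 5.97×10^8 / 11.2 = 5.33×10^7 s.
Fraction reached: 1 − e^(−t/τ) = 0.32 ⇒ t = −τ ln(1 − 0.32) = τ × 0.386.
t = 2.06×10^7 s = 238 days.

238 days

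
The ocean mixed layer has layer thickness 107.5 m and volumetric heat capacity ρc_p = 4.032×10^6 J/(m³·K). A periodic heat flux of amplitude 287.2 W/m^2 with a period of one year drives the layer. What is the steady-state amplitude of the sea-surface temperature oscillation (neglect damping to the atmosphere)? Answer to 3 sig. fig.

3.33 K

Areal heat capacity C = ρc_p × D = 4.032×10^6 × 107.5 = 4.33×10^8 J/(m^2 K).
Angular frequency ω = 2π / T = 2π / 3.15×10^7 s = 1.99×10^-7 s⁻¹.
Cω = 4.33×10^8 × 1.99×10^-7 = 86.4 W/(m²·K).
Amplitude A = F₀ / (Cω) = 287.2 / 86.4 = 3.33 K.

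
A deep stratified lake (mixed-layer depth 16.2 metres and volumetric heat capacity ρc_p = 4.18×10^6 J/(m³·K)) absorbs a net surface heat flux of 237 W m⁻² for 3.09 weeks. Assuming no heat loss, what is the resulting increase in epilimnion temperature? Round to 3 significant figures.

6.54 K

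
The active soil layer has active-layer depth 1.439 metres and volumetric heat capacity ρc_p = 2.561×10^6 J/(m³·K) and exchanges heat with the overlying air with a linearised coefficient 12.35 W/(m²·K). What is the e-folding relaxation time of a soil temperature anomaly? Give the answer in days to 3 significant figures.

3.45 days

Areal heat capacity C = ρc_p × D = 2.561×10^6 × 1.439 = 3.69×10^6 J/(m^2 K).
Relaxation time τ = C / λ = 3.69×10^6 / 12.35 = 2.98×10^5 s.
In days: 2.98×10^5 s / (86400 s/day) = 3.45 days.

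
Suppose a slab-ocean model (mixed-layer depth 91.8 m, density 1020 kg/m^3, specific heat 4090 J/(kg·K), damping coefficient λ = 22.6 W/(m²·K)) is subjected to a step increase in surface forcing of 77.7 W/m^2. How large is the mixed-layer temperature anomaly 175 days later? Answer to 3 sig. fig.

2.03 K

Areal heat capacity C = ρ c_p D = 1020 × 4090 × 91.8 = 3.83×10^8 J/(m²·K).
τ = C / λ = 3.83×10^8 / 22.6 = 1.69×10^7 s.
Equilibrium anomaly ΔT_eq = F / λ = 77.7 / 22.6 = 3.44 K.
t = 175 days = 1.51×10^7 s, so t/τ = 0.892.
ΔT(t) = ΔT_eq (1 − e^(−t/τ)) = 3.44 × (1 − e^−0.892) = 2.03 K.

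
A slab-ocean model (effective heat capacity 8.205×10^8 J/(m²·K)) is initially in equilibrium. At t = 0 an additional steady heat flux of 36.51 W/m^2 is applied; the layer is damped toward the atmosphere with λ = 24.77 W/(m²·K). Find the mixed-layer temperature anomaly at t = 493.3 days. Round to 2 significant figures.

Areal heat capacity C = 8.205×10^8 J/(m²·K) (given).
τ = C / λ = 8.20×10^8 / 24.77 = 3.31×10^7 s.
Equilibrium anomaly ΔT_eq = F / λ = 36.51 / 24.77 = 1.47 K.
t = 493.3 days = 4.26×10^7 s, so t/τ = 1.29.
ΔT(t) = ΔT_eq (1 − e^(−t/τ)) = 1.47 × (1 − e^−1.29) = 1.07 K.

1.1 K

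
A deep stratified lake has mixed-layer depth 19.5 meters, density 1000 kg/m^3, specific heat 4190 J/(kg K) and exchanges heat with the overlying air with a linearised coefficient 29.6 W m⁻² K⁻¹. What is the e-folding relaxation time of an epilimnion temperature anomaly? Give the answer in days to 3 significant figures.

31.9 days

Areal heat capacity C = ρ c_p D = 1000 × 4190 × 19.5 = 8.17×10^7 J m⁻² K⁻¹.
Relaxation time τ = C / λ = 8.17×10^7 / 29.6 = 2.76×10^6 s.
In days: 2.76×10^6 s / (86400 s/day) = 31.9 days.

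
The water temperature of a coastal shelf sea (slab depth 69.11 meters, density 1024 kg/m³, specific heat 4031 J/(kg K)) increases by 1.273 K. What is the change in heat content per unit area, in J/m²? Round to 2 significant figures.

Areal heat capacity C = ρ c_p D = 1024 × 4031 × 69.11 = 2.85×10^8 J m⁻² K⁻¹.
ΔQ = C ΔT = 2.85×10^8 × 1.273 = 3.63×10^8 J/m².

3.6×10^8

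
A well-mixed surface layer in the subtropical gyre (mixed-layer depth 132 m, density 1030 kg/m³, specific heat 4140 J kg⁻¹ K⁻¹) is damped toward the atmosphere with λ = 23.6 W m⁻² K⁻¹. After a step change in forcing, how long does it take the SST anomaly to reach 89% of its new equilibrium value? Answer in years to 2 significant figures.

1.7 years

Areal heat capacity C = ρ c_p D = 1030 × 4140 × 132 = 5.63×10^8 J m⁻² K⁻¹.
τ = C / λ = 5.63×10^8 / 23.6 = 2.39×10^7 s.
Fraction reached: 1 − e^(−t/τ) = 0.89 ⇒ t = −τ ln(1 − 0.89) = τ × 2.21.
t = 5.26×10^7 s = 1.67 years.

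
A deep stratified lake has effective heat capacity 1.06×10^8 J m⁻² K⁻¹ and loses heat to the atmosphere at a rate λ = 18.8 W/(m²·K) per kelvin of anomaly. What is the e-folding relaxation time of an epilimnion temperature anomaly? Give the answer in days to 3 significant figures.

65.3 days

Areal heat capacity C = 1.06×10^8 J m⁻² K⁻¹ (given).
Relaxation time τ = C / λ = 1.06×10^8 / 18.8 = 5.64×10^6 s.
In days: 5.64×10^6 s / (86400 s/day) = 65.3 days.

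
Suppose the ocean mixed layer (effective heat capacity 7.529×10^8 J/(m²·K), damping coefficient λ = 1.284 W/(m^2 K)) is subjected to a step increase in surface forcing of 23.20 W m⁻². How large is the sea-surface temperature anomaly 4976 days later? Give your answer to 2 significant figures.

9.4 K

Areal heat capacity C = 7.529×10^8 J/(m²·K) (given).
τ = C / λ = 7.53×10^8 / 1.284 = 5.86×10^8 s.
Equilibrium anomaly ΔT_eq = F / λ = 23.20 / 1.284 = 18.1 K.
t = 4976 days = 4.30×10^8 s, so t/τ = 0.733.
ΔT(t) = ΔT_eq (1 − e^(−t/τ)) = 18.1 × (1 − e^−0.733) = 9.39 K.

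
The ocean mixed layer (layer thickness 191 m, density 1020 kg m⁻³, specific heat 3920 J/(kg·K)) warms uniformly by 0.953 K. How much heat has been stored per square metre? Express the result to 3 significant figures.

Areal heat capacity C = ρ c_p D = 1020 × 3920 × 191 = 7.64×10^8 J/(m^2 K).
ΔQ = C ΔT = 7.64×10^8 × 0.953 = 7.28×10^8 J/m².

7.28×10^8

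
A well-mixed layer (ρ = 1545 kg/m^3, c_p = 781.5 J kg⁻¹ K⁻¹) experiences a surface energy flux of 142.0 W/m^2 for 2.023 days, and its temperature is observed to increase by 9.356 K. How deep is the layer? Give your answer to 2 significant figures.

Heat input Q = F Δt = 142.0 × 1.75×10^5 s = 2.48×10^7 J/m².
Required areal heat capacity C = Q / ΔT = 2.65×10^6 J/(m²·K).
Depth D = C / (ρ c_p) = 2.65×10^6 / (1545 × 781.5) = 2.20 m.

2.2 m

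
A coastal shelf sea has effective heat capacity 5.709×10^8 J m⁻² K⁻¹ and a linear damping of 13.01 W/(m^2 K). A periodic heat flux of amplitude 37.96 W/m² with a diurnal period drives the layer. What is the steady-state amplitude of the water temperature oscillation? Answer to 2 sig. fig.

9.1×10^-4 K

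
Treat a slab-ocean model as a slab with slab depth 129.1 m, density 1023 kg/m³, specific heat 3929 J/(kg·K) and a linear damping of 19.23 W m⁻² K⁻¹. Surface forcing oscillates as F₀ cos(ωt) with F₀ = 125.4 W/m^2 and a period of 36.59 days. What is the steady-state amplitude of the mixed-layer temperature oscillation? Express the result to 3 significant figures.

0.122 K

Areal heat capacity C = ρ c_p D = 1023 × 3929 × 129.1 = 5.19×10^8 J m⁻² K⁻¹.
Angular frequency ω = 2π / T = 2π / 3.16×10^6 s = 1.99×10^-6 s⁻¹.
√((Cω)² + λ²) = √((1030)² + 19.23²) = 1030 W/(m²·K).
Amplitude A = F₀ / √((Cω)²+λ²) = 125.4 / 1030 = 0.122 K.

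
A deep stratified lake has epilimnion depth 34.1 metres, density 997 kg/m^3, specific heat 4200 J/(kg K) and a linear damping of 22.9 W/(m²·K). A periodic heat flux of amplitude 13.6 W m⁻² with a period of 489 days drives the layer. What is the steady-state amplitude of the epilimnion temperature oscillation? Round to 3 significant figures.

Areal heat capacity C = ρ c_p D = 997 × 4200 × 34.1 = 1.43×10^8 J m⁻² K⁻¹.
Angular frequency ω = 2π / T = 2π / 4.22×10^7 s = 1.49×10^-7 s⁻¹.
√((Cω)² + λ²) = √((21.2)² + 22.9²) = 31.2 W/(m²·K).
Amplitude A = F₀ / √((Cω)²+λ²) = 13.6 / 31.2 = 0.435 K.

0.435 K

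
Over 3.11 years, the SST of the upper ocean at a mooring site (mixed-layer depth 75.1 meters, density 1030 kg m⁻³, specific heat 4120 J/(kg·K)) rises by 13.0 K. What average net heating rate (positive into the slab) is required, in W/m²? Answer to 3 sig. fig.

42.2

Areal heat capacity C = ρ c_p D = 1030 × 4120 × 75.1 = 3.19×10^8 J m⁻² K⁻¹.
Required heat per unit area: Q = C ΔT = 3.19×10^8 × 13.0 = 4.14×10^9 J/m².
Flux F = Q / Δt = 4.14×10^9 / 9.81×10^7 s = 42.2 W/m².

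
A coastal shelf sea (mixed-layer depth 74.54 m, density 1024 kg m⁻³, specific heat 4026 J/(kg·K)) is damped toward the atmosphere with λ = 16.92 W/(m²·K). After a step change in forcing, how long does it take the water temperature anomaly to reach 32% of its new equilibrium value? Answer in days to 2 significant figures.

Areal heat capacity C = ρ c_p D = 1024 × 4026 × 74.54 = 3.07×10^8 J/(m²·K).
τ = C / λ = 3.07×10^8 / 16.92 = 1.82×10^7 s.
Fraction reached: 1 − e^(−t/τ) = 0.32 ⇒ t = −τ ln(1 − 0.32) = τ × 0.386.
t = 7.00×10^6 s = 81.1 days.

81 days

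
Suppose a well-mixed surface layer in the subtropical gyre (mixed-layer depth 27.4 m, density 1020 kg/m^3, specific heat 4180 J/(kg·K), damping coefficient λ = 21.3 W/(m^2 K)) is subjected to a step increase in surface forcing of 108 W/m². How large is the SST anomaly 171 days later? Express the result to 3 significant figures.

4.73 K

Areal heat capacity C = ρ c_p D = 1020 × 4180 × 27.4 = 1.17×10^8 J/(m²·K).
τ = C / λ = 1.17×10^8 / 21.3 = 5.48×10^6 s.
Equilibrium anomaly ΔT_eq = F / λ = 108 / 21.3 = 5.07 K.
t = 171 days = 1.48×10^7 s, so t/τ = 2.69.
ΔT(t) = ΔT_eq (1 − e^(−t/τ)) = 5.07 × (1 − e^−2.69) = 4.73 K.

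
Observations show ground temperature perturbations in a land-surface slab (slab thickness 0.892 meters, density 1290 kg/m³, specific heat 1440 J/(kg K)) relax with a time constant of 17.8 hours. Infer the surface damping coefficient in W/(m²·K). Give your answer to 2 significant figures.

26

Areal heat capacity C = ρ c_p D = 1290 × 1440 × 0.892 = 1.66×10^6 J/(m²·K).
τ = 17.8 hours = 64100 s.
λ = C / τ = 1.66×10^6 / 64100 = 25.9 W/(m²·K).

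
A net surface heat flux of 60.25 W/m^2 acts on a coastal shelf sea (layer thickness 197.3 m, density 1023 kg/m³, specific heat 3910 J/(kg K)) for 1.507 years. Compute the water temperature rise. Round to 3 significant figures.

3.63 K

Areal heat capacity C = ρ c_p D = 1023 × 3910 × 197.3 = 7.89×10^8 J m⁻² K⁻¹.
Net heat input Q = F Δt = 60.25 × (1.507 years × 3.156×10^7 s/year) = 2.87×10^9 J/m².
ΔT = Q / C = 2.87×10^9 / 7.89×10^8 = 3.63 K.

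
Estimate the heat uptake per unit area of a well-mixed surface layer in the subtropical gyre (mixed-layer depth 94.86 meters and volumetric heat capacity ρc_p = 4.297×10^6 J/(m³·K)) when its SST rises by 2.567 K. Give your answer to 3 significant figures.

Areal heat capacity C = ρc_p × D = 4.297×10^6 × 94.86 = 4.08×10^8 J/(m²·K).
ΔQ = C ΔT = 4.08×10^8 × 2.567 = 1.05×10^9 J/m².

1.05×10^9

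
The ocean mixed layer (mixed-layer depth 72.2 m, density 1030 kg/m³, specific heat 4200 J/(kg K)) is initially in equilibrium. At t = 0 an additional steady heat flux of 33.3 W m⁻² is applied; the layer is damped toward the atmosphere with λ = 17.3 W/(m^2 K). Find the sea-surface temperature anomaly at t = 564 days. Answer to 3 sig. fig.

1.80 K

Areal heat capacity C = ρ c_p D = 1030 × 4200 × 72.2 = 3.12×10^8 J/(m²·K).
τ = C / λ = 3.12×10^8 / 17.3 = 1.81×10^7 s.
Equilibrium anomaly ΔT_eq = F / λ = 33.3 / 17.3 = 1.92 K.
t = 564 days = 4.87×10^7 s, so t/τ = 2.70.
ΔT(t) = ΔT_eq (1 − e^(−t/τ)) = 1.92 × (1 − e^−2.70) = 1.80 K.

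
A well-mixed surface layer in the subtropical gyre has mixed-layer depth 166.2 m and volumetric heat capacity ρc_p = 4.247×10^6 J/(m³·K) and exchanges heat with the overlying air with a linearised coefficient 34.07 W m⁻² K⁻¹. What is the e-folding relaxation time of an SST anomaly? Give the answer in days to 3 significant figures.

240 days

Areal heat capacity C = ρc_p × D = 4.247×10^6 × 166.2 = 7.06×10^8 J m⁻² K⁻¹.
Relaxation time τ = C / λ = 7.06×10^8 / 34.07 = 2.07×10^7 s.
In days: 2.07×10^7 s / (86400 s/day) = 240 days.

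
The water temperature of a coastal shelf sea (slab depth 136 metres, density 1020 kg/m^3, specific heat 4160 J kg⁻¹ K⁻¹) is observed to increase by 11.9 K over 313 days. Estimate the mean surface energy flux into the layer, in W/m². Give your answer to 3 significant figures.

Areal heat capacity C = ρ c_p D = 1020 × 4160 × 136 = 5.77×10^8 J m⁻² K⁻¹.
Required heat per unit area: Q = C ΔT = 5.77×10^8 × 11.9 = 6.87×10^9 J/m².
Flux F = Q / Δt = 6.87×10^9 / 2.70×10^7 s = 254 W/m².

254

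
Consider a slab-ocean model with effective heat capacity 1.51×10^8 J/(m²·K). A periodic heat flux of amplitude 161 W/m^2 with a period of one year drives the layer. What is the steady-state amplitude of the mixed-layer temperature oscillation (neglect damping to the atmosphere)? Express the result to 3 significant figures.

Areal heat capacity C = 1.51×10^8 J/(m²·K) (given).
Angular frequency ω = 2π / T = 2π / 3.15×10^7 s = 1.99×10^-7 s⁻¹.
Cω = 1.51×10^8 × 1.99×10^-7 = 30.1 W/(m²·K).
Amplitude A = F₀ / (Cω) = 161 / 30.1 = 5.35 K.

5.35 K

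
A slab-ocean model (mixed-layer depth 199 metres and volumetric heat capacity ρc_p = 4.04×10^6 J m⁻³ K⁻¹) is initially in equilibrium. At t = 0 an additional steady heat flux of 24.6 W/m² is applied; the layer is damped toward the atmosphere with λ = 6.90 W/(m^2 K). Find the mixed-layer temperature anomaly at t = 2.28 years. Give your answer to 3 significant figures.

Areal heat capacity C = ρc_p × D = 4.04×10^6 × 199 = 8.04×10^8 J/(m²·K).
τ = C / λ = 8.04×10^8 / 6.90 = 1.17×10^8 s.
Equilibrium anomaly ΔT_eq = F / λ = 24.6 / 6.90 = 3.57 K.
t = 2.28 years = 7.20×10^7 s, so t/τ = 0.618.
ΔT(t) = ΔT_eq (1 − e^(−t/τ)) = 3.57 × (1 − e^−0.618) = 1.64 K.

1.64 K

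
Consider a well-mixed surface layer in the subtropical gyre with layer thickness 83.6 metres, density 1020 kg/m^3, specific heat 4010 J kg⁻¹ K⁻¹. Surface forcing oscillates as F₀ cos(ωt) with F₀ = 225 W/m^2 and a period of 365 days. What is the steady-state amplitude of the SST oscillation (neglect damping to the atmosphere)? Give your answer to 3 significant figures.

3.30 K

Areal heat capacity C = ρ c_p D = 1020 × 4010 × 83.6 = 3.42×10^8 J/(m²·K).
Angular frequency ω = 2π / T = 2π / 3.15×10^7 s = 1.99×10^-7 s⁻¹.
Cω = 3.42×10^8 × 1.99×10^-7 = 68.1 W/(m²·K).
Amplitude A = F₀ / (Cω) = 225 / 68.1 = 3.30 K.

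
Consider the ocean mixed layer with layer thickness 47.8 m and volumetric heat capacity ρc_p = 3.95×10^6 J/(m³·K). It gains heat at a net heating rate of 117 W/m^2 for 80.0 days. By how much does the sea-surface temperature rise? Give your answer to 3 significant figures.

4.28 K

Areal heat capacity C = ρc_p × D = 3.95×10^6 × 47.8 = 1.89×10^8 J/(m²·K).
Net heat input Q = F Δt = 117 × (80.0 days × 86400 s/day) = 8.09×10^8 J/m².
ΔT = Q / C = 8.09×10^8 / 1.89×10^8 = 4.28 K.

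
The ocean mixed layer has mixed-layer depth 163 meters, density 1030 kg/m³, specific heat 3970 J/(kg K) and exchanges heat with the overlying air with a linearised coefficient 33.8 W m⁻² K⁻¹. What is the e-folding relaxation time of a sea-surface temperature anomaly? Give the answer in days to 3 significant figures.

Areal heat capacity C = ρ c_p D = 1030 × 3970 × 163 = 6.67×10^8 J/(m^2 K).
Relaxation time τ = C / λ = 6.67×10^8 / 33.8 = 1.97×10^7 s.
In days: 1.97×10^7 s / (86400 s/day) = 228 days.

228 days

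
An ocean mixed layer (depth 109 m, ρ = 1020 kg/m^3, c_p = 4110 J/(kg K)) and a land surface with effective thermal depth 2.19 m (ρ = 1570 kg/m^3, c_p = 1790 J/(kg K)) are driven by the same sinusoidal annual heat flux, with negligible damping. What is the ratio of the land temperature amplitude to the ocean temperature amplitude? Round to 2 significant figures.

74

C_ocean = 1020 × 4110 × 109 = 4.57×10^8 J/(m²·K).
C_land = 1570 × 1790 × 2.19 = 6.15×10^6 J/(m²·K).
Undamped amplitude ∝ 1/C, so A_land/A_ocean = C_ocean/C_land = 74.2.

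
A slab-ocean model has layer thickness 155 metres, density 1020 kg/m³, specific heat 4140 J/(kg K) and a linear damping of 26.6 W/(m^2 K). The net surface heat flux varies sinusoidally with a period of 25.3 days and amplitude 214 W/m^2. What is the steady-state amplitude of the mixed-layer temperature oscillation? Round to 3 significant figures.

0.114 K

Areal heat capacity C = ρ c_p D = 1020 × 4140 × 155 = 6.55×10^8 J/(m^2 K).
Angular frequency ω = 2π / T = 2π / 2.19×10^6 s = 2.87×10^-6 s⁻¹.
√((Cω)² + λ²) = √((1880)² + 26.6²) = 1880 W/(m²·K).
Amplitude A = F₀ / √((Cω)²+λ²) = 214 / 1880 = 0.114 K.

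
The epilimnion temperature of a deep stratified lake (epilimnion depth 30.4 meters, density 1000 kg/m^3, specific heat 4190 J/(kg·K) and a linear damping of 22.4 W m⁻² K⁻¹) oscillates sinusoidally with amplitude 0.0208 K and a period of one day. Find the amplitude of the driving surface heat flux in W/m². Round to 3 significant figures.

193

Areal heat capacity C = ρ c_p D = 1000 × 4190 × 30.4 = 1.27×10^8 J/(m^2 K).
ω = 2π / 86400 s = 7.27×10^-5 s⁻¹.
√((Cω)² + λ²) = √((9260)² + 22.4²) = 9260 W/(m²·K).
F₀ = A × √((Cω)²+λ²) = 0.0208 × 9260 = 193 W/m².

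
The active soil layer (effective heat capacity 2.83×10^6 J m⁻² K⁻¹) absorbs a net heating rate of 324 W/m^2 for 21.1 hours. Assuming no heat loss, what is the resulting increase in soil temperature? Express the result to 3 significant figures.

Areal heat capacity C = 2.83×10^6 J m⁻² K⁻¹ (given).
Net heat input Q = F Δt = 324 × (21.1 hours × 3600 s/hour) = 2.46×10^7 J/m².
ΔT = Q / C = 2.46×10^7 / 2.83×10^6 = 8.70 K.

8.70 K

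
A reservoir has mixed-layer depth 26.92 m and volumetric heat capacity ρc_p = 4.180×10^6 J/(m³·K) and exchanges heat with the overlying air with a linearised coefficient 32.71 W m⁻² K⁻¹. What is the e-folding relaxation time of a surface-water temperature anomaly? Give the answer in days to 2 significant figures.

Areal heat capacity C = ρc_p × D = 4.180×10^6 × 26.92 = 1.13×10^8 J/(m^2 K).
Relaxation time τ = C / λ = 1.13×10^8 / 32.71 = 3.44×10^6 s.
In days: 3.44×10^6 s / (86400 s/day) = 39.8 days.

40 days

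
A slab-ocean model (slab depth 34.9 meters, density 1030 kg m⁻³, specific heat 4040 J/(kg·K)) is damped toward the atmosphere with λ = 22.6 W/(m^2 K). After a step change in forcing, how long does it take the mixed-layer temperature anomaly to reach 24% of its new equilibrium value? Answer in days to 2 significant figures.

20 days

Areal heat capacity C = ρ c_p D = 1030 × 4040 × 34.9 = 1.45×10^8 J/(m^2 K).
τ = C / λ = 1.45×10^8 / 22.6 = 6.43×10^6 s.
Fraction reached: 1 − e^(−t/τ) = 0.24 ⇒ t = −τ ln(1 − 0.24) = τ × 0.274.
t = 1.76×10^6 s = 20.4 days.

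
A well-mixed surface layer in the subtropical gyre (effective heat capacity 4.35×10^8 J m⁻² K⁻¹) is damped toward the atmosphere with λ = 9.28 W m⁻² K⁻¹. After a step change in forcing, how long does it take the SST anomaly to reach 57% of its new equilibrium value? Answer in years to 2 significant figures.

1.3 years

Areal heat capacity C = 4.35×10^8 J m⁻² K⁻¹ (given).
τ = C / λ = 4.35×10^8 / 9.28 = 4.69×10^7 s.
Fraction reached: 1 − e^(−t/τ) = 0.57 ⇒ t = −τ ln(1 − 0.57) = τ × 0.844.
t = 3.96×10^7 s = 1.25 years.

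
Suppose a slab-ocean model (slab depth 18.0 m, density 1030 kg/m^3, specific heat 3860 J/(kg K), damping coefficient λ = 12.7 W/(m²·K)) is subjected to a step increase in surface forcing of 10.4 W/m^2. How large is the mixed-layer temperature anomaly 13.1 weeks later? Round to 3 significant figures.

0.618 K

Areal heat capacity C = ρ c_p D = 1030 × 3860 × 18.0 = 7.16×10^7 J m⁻² K⁻¹.
τ = C / λ = 7.16×10^7 / 12.7 = 5.63×10^6 s.
Equilibrium anomaly ΔT_eq = F / λ = 10.4 / 12.7 = 0.819 K.
t = 13.1 weeks = 7.92×10^6 s, so t/τ = 1.41.
ΔT(t) = ΔT_eq (1 − e^(−t/τ)) = 0.819 × (1 − e^−1.41) = 0.618 K.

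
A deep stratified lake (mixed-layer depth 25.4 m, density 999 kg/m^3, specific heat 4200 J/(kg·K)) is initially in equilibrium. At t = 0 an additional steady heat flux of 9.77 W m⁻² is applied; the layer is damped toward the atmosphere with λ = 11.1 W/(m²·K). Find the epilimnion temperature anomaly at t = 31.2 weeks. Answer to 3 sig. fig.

Areal heat capacity C = ρ c_p D = 999 × 4200 × 25.4 = 1.07×10^8 J/(m²·K).
τ = C / λ = 1.07×10^8 / 11.1 = 9.60×10^6 s.
Equilibrium anomaly ΔT_eq = F / λ = 9.77 / 11.1 = 0.880 K.
t = 31.2 weeks = 1.89×10^7 s, so t/τ = 1.97.
ΔT(t) = ΔT_eq (1 − e^(−t/τ)) = 0.880 × (1 − e^−1.97) = 0.757 K.

0.757 K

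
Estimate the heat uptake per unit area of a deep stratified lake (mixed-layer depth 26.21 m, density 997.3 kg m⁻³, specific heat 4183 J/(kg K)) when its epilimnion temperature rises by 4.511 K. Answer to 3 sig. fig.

Areal heat capacity C = ρ c_p D = 997.3 × 4183 × 26.21 = 1.09×10^8 J/(m^2 K).
ΔQ = C ΔT = 1.09×10^8 × 4.511 = 4.93×10^8 J/m².

4.93×10^8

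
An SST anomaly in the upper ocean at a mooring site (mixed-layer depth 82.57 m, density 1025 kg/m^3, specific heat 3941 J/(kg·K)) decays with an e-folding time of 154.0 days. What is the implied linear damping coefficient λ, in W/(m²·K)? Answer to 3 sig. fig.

25.1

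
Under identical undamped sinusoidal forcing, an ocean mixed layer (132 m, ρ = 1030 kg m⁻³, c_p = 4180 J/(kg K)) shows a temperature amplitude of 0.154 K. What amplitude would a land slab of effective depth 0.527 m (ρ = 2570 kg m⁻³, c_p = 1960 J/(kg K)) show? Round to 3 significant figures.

33.0 K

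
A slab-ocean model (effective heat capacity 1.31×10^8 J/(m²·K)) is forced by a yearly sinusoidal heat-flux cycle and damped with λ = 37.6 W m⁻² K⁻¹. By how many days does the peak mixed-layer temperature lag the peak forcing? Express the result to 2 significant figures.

35 days

Areal heat capacity C = 1.31×10^8 J/(m²·K) (given).
ω = 2π / 3.15×10^7 s = 1.99×10^-7 s⁻¹.
Phase lag φ = arctan(Cω/λ) = arctan(26.1/37.6) = 0.607 rad.
Time lag = φ / ω = 0.607 / 1.99×10^-7 = 3.05×10^6 s = 35.2 days.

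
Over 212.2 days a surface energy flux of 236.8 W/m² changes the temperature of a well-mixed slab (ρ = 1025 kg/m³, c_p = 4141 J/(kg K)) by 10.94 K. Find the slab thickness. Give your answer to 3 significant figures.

93.5 m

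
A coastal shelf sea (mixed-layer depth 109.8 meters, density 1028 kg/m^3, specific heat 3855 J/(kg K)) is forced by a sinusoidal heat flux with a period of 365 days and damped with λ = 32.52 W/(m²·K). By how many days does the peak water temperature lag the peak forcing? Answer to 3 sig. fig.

Areal heat capacity C = ρ c_p D = 1028 × 3855 × 109.8 = 4.35×10^8 J m⁻² K⁻¹.
ω = 2π / 3.15×10^7 s = 1.99×10^-7 s⁻¹.
Phase lag φ = arctan(Cω/λ) = arctan(86.7/32.52) = 1.21 rad.
Time lag = φ / ω = 1.21 / 1.99×10^-7 = 6.08×10^6 s = 70.4 days.

70.4 days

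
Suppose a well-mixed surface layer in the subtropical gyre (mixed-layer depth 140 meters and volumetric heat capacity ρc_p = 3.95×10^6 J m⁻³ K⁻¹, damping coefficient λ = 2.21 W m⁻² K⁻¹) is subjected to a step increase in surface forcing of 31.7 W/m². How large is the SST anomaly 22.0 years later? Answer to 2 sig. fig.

13 K

Areal heat capacity C = ρc_p × D = 3.95×10^6 × 140 = 5.53×10^8 J/(m²·K).
τ = C / λ = 5.53×10^8 / 2.21 = 2.50×10^8 s.
Equilibrium anomaly ΔT_eq = F / λ = 31.7 / 2.21 = 14.3 K.
t = 22.0 years = 6.94×10^8 s, so t/τ = 2.77.
ΔT(t) = ΔT_eq (1 − e^(−t/τ)) = 14.3 × (1 − e^−2.77) = 13.4 K.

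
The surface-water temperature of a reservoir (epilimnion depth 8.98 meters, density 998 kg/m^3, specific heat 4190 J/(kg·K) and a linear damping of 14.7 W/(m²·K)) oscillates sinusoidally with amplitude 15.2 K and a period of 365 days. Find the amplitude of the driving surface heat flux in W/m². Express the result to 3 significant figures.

251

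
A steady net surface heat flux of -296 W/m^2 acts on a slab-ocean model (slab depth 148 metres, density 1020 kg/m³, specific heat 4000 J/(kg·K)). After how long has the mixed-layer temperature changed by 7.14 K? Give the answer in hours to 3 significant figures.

4050 hours

Areal heat capacity C = ρ c_p D = 1020 × 4000 × 148 = 6.04×10^8 J/(m^2 K).
Time required: Δt = C ΔT / F = 6.04×10^8 × -7.14 / -296 = 1.46×10^7 s.
In hours: 1.46×10^7 s / (3600 s/hour) = 4050 hours.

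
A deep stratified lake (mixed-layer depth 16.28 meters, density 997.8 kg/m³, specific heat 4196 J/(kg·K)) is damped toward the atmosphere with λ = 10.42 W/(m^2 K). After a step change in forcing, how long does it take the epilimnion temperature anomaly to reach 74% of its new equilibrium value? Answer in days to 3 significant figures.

102 days

Areal heat capacity C = ρ c_p D = 997.8 × 4196 × 16.28 = 6.82×10^7 J/(m²·K).
τ = C / λ = 6.82×10^7 / 10.42 = 6.54×10^6 s.
Fraction reached: 1 − e^(−t/τ) = 0.74 ⇒ t = −τ ln(1 − 0.74) = τ × 1.35.
t = 8.81×10^6 s = 102 days.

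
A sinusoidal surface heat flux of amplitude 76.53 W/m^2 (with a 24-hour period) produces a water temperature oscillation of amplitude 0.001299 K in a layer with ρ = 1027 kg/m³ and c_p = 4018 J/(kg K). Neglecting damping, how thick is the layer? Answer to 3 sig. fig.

ω = 2π / 86400 s = 7.27×10^-5 s⁻¹.
Required C = F₀ / (A ω) = 76.53 / (0.001299 × 7.27×10^-5) = 8.10×10^8 J/(m²·K).
D = C / (ρ c_p) = 8.10×10^8 / (1027 × 4018) = 196 m.

196 m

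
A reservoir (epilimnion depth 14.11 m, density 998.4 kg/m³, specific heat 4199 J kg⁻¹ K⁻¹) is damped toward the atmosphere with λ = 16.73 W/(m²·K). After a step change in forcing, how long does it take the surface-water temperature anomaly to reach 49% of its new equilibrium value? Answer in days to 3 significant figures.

Areal heat capacity C = ρ c_p D = 998.4 × 4199 × 14.11 = 5.92×10^7 J/(m^2 K).
τ = C / λ = 5.92×10^7 / 16.73 = 3.54×10^6 s.
Fraction reached: 1 − e^(−t/τ) = 0.49 ⇒ t = −τ ln(1 − 0.49) = τ × 0.673.
t = 2.38×10^6 s = 27.6 days.

27.6 days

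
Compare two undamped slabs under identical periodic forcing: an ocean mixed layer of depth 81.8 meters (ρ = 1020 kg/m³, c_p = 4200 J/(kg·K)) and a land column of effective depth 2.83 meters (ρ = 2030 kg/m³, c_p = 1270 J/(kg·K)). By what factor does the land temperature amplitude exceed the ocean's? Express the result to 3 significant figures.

48.0

C_ocean = 1020 × 4200 × 81.8 = 3.50×10^8 J/(m²·K).
C_land = 2030 × 1270 × 2.83 = 7.30×10^6 J/(m²·K).
Undamped amplitude ∝ 1/C, so A_land/A_ocean = C_ocean/C_land = 48.0.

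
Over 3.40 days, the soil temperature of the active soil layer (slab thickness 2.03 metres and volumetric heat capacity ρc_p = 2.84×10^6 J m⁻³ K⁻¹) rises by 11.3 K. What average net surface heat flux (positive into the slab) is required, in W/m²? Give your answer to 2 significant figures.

Areal heat capacity C = ρc_p × D = 2.84×10^6 × 2.03 = 5.77×10^6 J m⁻² K⁻¹.
Required heat per unit area: Q = C ΔT = 5.77×10^6 × 11.3 = 6.51×10^7 J/m².
Flux F = Q / Δt = 6.51×10^7 / 2.94×10^5 s = 222 W/m².

220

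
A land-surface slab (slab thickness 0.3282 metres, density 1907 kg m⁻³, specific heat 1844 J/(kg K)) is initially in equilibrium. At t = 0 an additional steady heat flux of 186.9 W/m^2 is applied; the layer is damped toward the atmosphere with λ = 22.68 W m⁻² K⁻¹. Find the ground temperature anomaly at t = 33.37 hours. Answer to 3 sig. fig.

Areal heat capacity C = ρ c_p D = 1907 × 1844 × 0.3282 = 1.15×10^6 J/(m^2 K).
τ = C / λ = 1.15×10^6 / 22.68 = 50900 s.
Equilibrium anomaly ΔT_eq = F / λ = 186.9 / 22.68 = 8.24 K.
t = 33.37 hours = 1.20×10^5 s, so t/τ = 2.36.
ΔT(t) = ΔT_eq (1 − e^(−t/τ)) = 8.24 × (1 − e^−2.36) = 7.46 K.

7.46 K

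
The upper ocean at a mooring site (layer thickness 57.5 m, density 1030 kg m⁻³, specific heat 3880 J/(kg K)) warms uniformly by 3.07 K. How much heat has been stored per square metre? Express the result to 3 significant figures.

7.05×10^8

Areal heat capacity C = ρ c_p D = 1030 × 3880 × 57.5 = 2.30×10^8 J/(m²·K).
ΔQ = C ΔT = 2.30×10^8 × 3.07 = 7.05×10^8 J/m².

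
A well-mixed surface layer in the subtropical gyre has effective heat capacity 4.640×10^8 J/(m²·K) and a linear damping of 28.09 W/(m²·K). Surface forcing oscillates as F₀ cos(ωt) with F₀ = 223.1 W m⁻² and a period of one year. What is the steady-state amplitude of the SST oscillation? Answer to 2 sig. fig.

2.3 K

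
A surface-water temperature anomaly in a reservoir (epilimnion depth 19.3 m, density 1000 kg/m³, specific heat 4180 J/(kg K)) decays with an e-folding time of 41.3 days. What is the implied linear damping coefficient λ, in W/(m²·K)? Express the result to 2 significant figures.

Areal heat capacity C = ρ c_p D = 1000 × 4180 × 19.3 = 8.07×10^7 J/(m^2 K).
τ = 41.3 days = 3.57×10^6 s.
λ = C / τ = 8.07×10^7 / 3.57×10^6 = 22.6 W/(m²·K).

23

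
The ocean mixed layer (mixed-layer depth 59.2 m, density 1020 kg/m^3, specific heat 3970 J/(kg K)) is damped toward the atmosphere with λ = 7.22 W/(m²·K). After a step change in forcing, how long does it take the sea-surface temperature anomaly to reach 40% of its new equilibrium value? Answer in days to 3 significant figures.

Areal heat capacity C = ρ c_p D = 1020 × 3970 × 59.2 = 2.40×10^8 J m⁻² K⁻¹.
τ = C / λ = 2.40×10^8 / 7.22 = 3.32×10^7 s.
Fraction reached: 1 − e^(−t/τ) = 0.40 ⇒ t = −τ ln(1 − 0.40) = τ × 0.511.
t = 1.70×10^7 s = 196 days.

196 days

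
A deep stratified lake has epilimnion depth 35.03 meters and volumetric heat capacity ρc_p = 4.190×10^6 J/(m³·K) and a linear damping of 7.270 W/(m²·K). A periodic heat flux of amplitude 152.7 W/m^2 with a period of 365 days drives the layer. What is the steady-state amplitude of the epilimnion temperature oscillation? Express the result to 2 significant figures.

5.1 K

Areal heat capacity C = ρc_p × D = 4.190×10^6 × 35.03 = 1.47×10^8 J m⁻² K⁻¹.
Angular frequency ω = 2π / T = 2π / 3.15×10^7 s = 1.99×10^-7 s⁻¹.
√((Cω)² + λ²) = √((29.2)² + 7.270²) = 30.1 W/(m²·K).
Amplitude A = F₀ / √((Cω)²+λ²) = 152.7 / 30.1 = 5.07 K.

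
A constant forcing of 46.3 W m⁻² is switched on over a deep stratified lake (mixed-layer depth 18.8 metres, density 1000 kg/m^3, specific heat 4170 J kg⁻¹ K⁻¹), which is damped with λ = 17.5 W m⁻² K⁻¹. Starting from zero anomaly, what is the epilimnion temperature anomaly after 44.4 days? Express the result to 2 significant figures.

Areal heat capacity C = ρ c_p D = 1000 × 4170 × 18.8 = 7.84×10^7 J m⁻² K⁻¹.
τ = C / λ = 7.84×10^7 / 17.5 = 4.48×10^6 s.
Equilibrium anomaly ΔT_eq = F / λ = 46.3 / 17.5 = 2.65 K.
t = 44.4 days = 3.84×10^6 s, so t/τ = 0.856.
ΔT(t) = ΔT_eq (1 − e^(−t/τ)) = 2.65 × (1 − e^−0.856) = 1.52 K.

1.5 K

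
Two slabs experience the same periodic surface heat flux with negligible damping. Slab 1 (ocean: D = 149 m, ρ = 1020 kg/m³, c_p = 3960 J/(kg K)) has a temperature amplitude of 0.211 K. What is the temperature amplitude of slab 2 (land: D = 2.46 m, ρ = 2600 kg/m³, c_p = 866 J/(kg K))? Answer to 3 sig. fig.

22.9 K

C_ocean = 6.02×10^8 J/(m²·K); C_land = 5.54×10^6 J/(m²·K).
A ∝ 1/C ⇒ A_land = A_ocean × C_ocean/C_land = 0.211 × 109 = 22.9 K.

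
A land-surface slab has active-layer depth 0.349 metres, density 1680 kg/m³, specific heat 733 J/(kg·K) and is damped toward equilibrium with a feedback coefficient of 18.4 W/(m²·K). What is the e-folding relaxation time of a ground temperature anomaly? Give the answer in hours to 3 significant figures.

6.49 hours

Areal heat capacity C = ρ c_p D = 1680 × 733 × 0.349 = 4.30×10^5 J/(m^2 K).
Relaxation time τ = C / λ = 4.30×10^5 / 18.4 = 23400 s.
In hours: 23400 s / (3600 s/hour) = 6.49 hours.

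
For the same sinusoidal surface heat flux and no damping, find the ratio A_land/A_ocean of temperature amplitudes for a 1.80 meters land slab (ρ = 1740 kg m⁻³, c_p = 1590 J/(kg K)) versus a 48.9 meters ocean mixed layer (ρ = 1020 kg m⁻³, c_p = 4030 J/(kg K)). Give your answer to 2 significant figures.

C_ocean = 1020 × 4030 × 48.9 = 2.01×10^8 J/(m²·K).
C_land = 1740 × 1590 × 1.80 = 4.98×10^6 J/(m²·K).
Undamped amplitude ∝ 1/C, so A_land/A_ocean = C_ocean/C_land = 40.4.

40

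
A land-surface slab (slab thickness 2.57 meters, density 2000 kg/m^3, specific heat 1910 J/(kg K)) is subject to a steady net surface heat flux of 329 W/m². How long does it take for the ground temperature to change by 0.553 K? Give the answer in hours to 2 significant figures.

Areal heat capacity C = ρ c_p D = 2000 × 1910 × 2.57 = 9.82×10^6 J/(m²·K).
Time required: Δt = C ΔT / F = 9.82×10^6 × 0.553 / 329 = 16500 s.
In hours: 16500 s / (3600 s/hour) = 4.58 hours.

4.6 hours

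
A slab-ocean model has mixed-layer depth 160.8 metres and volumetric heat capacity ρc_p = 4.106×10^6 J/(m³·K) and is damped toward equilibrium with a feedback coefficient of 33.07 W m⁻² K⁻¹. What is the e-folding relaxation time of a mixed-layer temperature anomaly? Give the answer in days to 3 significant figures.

231 days

Areal heat capacity C = ρc_p × D = 4.106×10^6 × 160.8 = 6.60×10^8 J/(m²·K).
Relaxation time τ = C / λ = 6.60×10^8 / 33.07 = 2.00×10^7 s.
In days: 2.00×10^7 s / (86400 s/day) = 231 days.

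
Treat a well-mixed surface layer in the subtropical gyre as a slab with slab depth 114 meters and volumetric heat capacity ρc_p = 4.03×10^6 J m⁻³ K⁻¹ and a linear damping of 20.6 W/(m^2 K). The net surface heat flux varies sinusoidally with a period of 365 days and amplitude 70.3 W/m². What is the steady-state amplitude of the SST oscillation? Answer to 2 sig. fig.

Areal heat capacity C = ρc_p × D = 4.03×10^6 × 114 = 4.59×10^8 J/(m²·K).
Angular frequency ω = 2π / T = 2π / 3.15×10^7 s = 1.99×10^-7 s⁻¹.
√((Cω)² + λ²) = √((91.5)² + 20.6²) = 93.8 W/(m²·K).
Amplitude A = F₀ / √((Cω)²+λ²) = 70.3 / 93.8 = 0.749 K.

0.75 K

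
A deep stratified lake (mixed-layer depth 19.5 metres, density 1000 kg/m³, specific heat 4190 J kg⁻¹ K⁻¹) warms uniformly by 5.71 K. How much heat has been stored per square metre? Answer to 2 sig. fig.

Areal heat capacity C = ρ c_p D = 1000 × 4190 × 19.5 = 8.17×10^7 J/(m^2 K).
ΔQ = C ΔT = 8.17×10^7 × 5.71 = 4.67×10^8 J/m².

4.7×10^8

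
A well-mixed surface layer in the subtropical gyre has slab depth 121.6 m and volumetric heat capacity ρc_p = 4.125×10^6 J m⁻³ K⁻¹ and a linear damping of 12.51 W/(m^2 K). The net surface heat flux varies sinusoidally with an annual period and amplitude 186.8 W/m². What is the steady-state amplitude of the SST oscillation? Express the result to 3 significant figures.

Areal heat capacity C = ρc_p × D = 4.125×10^6 × 121.6 = 5.02×10^8 J m⁻² K⁻¹.
Angular frequency ω = 2π / T = 2π / 3.15×10^7 s = 1.99×10^-7 s⁻¹.
√((Cω)² + λ²) = √((99.9)² + 12.51²) = 101 W/(m²·K).
Amplitude A = F₀ / √((Cω)²+λ²) = 186.8 / 101 = 1.85 K.

1.85 K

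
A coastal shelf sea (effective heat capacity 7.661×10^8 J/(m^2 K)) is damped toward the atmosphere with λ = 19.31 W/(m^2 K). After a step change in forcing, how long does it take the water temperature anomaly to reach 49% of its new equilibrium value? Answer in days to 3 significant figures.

Areal heat capacity C = 7.661×10^8 J/(m^2 K) (given).
τ = C / λ = 7.66×10^8 / 19.31 = 3.97×10^7 s.
Fraction reached: 1 − e^(−t/τ) = 0.49 ⇒ t = −τ ln(1 − 0.49) = τ × 0.673.
t = 2.67×10^7 s = 309 days.

309 days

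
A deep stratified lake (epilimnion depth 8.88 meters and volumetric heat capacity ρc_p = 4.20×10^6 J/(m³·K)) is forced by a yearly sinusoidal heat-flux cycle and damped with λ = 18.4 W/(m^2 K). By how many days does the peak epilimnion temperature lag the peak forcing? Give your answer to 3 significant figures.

22.3 days

Areal heat capacity C = ρc_p × D = 4.20×10^6 × 8.88 = 3.73×10^7 J m⁻² K⁻¹.
ω = 2π / 3.15×10^7 s = 1.99×10^-7 s⁻¹.
Phase lag φ = arctan(Cω/λ) = arctan(7.43/18.4) = 0.384 rad.
Time lag = φ / ω = 0.384 / 1.99×10^-7 = 1.93×10^6 s = 22.3 days.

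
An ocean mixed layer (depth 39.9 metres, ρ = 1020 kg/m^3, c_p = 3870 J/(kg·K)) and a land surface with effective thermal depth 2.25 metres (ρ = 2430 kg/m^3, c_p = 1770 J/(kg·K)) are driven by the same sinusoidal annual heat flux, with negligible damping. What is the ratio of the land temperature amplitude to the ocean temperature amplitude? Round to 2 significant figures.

16

C_ocean = 1020 × 3870 × 39.9 = 1.58×10^8 J/(m²·K).
C_land = 2430 × 1770 × 2.25 = 9.68×10^6 J/(m²·K).
Undamped amplitude ∝ 1/C, so A_land/A_ocean = C_ocean/C_land = 16.3.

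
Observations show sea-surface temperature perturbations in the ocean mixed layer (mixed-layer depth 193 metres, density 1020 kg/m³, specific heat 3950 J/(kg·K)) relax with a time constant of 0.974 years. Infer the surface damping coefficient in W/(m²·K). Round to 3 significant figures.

Areal heat capacity C = ρ c_p D = 1020 × 3950 × 193 = 7.78×10^8 J m⁻² K⁻¹.
τ = 0.974 years = 3.07×10^7 s.
λ = C / τ = 7.78×10^8 / 3.07×10^7 = 25.3 W/(m²·K).

25.3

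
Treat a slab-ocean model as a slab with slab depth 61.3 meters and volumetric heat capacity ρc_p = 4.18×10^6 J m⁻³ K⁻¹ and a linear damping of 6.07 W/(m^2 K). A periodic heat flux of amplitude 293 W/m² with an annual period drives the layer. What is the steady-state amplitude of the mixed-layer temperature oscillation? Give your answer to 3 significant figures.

Areal heat capacity C = ρc_p × D = 4.18×10^6 × 61.3 = 2.56×10^8 J/(m^2 K).
Angular frequency ω = 2π / T = 2π / 3.15×10^7 s = 1.99×10^-7 s⁻¹.
√((Cω)² + λ²) = √((51.1)² + 6.07²) = 51.4 W/(m²·K).
Amplitude A = F₀ / √((Cω)²+λ²) = 293 / 51.4 = 5.70 K.

5.70 K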